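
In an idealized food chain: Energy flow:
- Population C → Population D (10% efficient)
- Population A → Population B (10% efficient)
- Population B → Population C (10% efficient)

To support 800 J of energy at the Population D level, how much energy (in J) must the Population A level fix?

Cumulative transfer efficiency: 0.1 × 0.1 × 0.1 = 0.001
Population A energy = 800 / 0.001 = 800000 J

800000 J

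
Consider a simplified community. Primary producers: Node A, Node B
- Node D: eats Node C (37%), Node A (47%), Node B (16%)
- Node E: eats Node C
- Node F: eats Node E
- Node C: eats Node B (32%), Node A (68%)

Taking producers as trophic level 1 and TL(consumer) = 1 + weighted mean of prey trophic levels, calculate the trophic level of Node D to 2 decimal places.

Node C: 1 + (0.32×1 + 0.68×1) = 2
Node D: 1 + (0.37×2 + 0.47×1 + 0.16×1) = 2.37
Node E: 1 + 2 = 3
Node F: 1 + 3 = 4

2.37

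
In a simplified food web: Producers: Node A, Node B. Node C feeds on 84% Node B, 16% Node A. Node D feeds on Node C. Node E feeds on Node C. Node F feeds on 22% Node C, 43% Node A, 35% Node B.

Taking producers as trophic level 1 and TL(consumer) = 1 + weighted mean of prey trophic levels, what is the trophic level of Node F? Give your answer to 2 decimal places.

2.22

Node C: 1 + (0.84×1 + 0.16×1) = 2
Node D: 1 + 2 = 3
Node E: 1 + 2 = 3
Node F: 1 + (0.22×2 + 0.43×1 + 0.35×1) = 2.22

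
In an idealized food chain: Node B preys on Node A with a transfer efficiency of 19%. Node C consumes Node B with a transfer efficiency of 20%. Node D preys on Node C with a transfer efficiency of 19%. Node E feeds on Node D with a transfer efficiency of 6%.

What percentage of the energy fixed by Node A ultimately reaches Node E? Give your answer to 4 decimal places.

Product of link efficiencies: 0.19 × 0.2 × 0.19 × 0.06 = 0.0004332
As a percentage: 0.0004332 × 100 = 0.0433%

0.0433%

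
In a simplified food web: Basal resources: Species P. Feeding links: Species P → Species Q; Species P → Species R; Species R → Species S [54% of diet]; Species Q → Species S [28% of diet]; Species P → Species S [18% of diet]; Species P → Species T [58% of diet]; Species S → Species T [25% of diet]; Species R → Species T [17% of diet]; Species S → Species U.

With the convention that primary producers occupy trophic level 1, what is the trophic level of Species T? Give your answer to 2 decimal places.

2.63

Species Q: 1 + 1 = 2
Species R: 1 + 1 = 2
Species S: 1 + (0.54×2 + 0.28×2 + 0.18×1) = 2.82
Species T: 1 + (0.58×1 + 0.25×2.82 + 0.17×2) = 2.625
Species U: 1 + 2.82 = 3.82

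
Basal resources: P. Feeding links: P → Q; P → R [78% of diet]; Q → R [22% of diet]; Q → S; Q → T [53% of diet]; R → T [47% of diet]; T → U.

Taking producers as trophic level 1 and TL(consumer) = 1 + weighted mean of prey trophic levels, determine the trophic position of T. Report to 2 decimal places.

3.10

Q: 1 + 1 = 2
R: 1 + (0.78×1 + 0.22×2) = 2.22
S: 1 + 2 = 3
T: 1 + (0.53×2 + 0.47×2.22) = 3.1034
U: 1 + 3.1034 = 4.1034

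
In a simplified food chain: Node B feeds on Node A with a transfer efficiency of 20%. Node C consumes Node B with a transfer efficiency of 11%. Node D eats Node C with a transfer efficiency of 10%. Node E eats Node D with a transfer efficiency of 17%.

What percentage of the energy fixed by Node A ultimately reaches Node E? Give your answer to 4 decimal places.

Product of link efficiencies: 0.2 × 0.11 × 0.1 × 0.17 = 0.000374
As a percentage: 0.000374 × 100 = 0.0374%

0.0374%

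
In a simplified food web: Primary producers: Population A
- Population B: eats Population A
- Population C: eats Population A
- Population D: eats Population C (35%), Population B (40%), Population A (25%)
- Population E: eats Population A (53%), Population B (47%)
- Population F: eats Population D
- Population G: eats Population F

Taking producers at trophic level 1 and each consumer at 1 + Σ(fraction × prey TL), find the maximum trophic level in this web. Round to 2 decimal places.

Population B: 1 + 1 = 2
Population C: 1 + 1 = 2
Population D: 1 + (0.35×2 + 0.4×2 + 0.25×1) = 2.75
Population E: 1 + (0.53×1 + 0.47×2) = 2.47
Population F: 1 + 2.75 = 3.75
Population G: 1 + 3.75 = 4.75

4.75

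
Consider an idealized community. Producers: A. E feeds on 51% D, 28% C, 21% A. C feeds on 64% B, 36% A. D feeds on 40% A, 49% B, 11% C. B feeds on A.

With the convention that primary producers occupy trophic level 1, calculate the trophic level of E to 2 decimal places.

3.31

B: 1 + 1 = 2
C: 1 + (0.64×2 + 0.36×1) = 2.64
D: 1 + (0.4×1 + 0.49×2 + 0.11×2.64) = 2.6704
E: 1 + (0.51×2.6704 + 0.28×2.64 + 0.21×1) = 3.311104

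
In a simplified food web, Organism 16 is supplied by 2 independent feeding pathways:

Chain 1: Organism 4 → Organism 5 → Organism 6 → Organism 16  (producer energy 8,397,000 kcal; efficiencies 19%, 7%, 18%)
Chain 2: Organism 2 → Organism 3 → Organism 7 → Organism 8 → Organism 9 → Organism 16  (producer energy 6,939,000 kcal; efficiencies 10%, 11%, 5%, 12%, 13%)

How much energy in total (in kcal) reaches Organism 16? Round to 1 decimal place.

Chain 1: 8397000 × 0.19 × 0.07 × 0.18 = 20102.418 kcal
Chain 2: 6939000 × 0.1 × 0.11 × 0.05 × 0.12 × 0.13 = 59.53662 kcal
Total at Organism 16: 20102.418 + 59.53662 = 20161.95462 kcal

20162.0 kcal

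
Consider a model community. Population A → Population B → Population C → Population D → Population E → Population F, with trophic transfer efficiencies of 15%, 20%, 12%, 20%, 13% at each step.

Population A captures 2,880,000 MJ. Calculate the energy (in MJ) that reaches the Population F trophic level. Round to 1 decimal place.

Population B: 2880000 × 0.15 = 432000 MJ
Population C: 432000 × 0.2 = 86400 MJ
Population D: 86400 × 0.12 = 10368 MJ
Population E: 10368 × 0.2 = 2073.6 MJ
Population F: 2073.6 × 0.13 = 269.568 MJ

269.6 MJ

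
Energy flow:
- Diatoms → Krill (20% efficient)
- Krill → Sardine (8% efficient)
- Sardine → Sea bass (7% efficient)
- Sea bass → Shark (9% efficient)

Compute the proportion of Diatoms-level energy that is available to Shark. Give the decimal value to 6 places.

0.000101

Product of link efficiencies: 0.2 × 0.08 × 0.07 × 0.09 = 0.0001008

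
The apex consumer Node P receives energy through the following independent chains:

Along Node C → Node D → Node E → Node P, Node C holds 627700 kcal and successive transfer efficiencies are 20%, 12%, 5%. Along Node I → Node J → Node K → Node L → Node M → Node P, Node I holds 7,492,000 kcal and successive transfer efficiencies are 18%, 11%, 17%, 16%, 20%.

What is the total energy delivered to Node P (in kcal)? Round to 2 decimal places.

1560.22 kcal

Via Node C: 627700 × 0.2 × 0.12 × 0.05 = 753.24 kcal
Via Node I: 7492000 × 0.18 × 0.11 × 0.17 × 0.16 × 0.2 = 806.978304 kcal
Total at Node P: 753.24 + 806.978304 = 1560.218304 kcal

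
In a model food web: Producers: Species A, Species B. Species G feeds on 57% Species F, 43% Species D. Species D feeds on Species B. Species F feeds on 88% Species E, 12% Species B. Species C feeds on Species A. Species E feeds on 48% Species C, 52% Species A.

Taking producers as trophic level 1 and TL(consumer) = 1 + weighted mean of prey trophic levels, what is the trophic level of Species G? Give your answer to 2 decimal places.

3.74

Species C: 1 + 1 = 2
Species D: 1 + 1 = 2
Species E: 1 + (0.48×2 + 0.52×1) = 2.48
Species F: 1 + (0.88×2.48 + 0.12×1) = 3.3024
Species G: 1 + (0.57×3.3024 + 0.43×2) = 3.742368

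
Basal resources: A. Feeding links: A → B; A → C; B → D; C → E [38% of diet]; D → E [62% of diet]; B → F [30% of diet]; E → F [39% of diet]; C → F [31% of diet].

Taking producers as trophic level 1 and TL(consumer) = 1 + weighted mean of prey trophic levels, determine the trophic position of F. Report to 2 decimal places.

3.63

B: 1 + 1 = 2
C: 1 + 1 = 2
D: 1 + 2 = 3
E: 1 + (0.38×2 + 0.62×3) = 3.62
F: 1 + (0.3×2 + 0.39×3.62 + 0.31×2) = 3.6318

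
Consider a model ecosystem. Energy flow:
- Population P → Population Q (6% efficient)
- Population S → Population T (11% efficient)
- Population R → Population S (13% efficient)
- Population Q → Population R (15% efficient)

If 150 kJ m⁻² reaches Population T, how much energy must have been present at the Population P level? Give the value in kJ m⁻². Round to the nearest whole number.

Cumulative transfer efficiency: 0.06 × 0.15 × 0.13 × 0.11 = 0.0001287
Population P energy = 150 / 0.0001287 = 1165501 kJ m⁻²

1165501 kJ m⁻²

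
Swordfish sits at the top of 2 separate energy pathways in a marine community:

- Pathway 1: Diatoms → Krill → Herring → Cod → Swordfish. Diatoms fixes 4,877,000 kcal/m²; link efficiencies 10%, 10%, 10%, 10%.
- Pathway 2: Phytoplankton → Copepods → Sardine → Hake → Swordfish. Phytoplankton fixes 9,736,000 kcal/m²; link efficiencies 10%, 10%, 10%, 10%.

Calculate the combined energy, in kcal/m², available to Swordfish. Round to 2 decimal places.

1461.30 kcal/m²

Pathway 1: 4877000 × 0.1 × 0.1 × 0.1 × 0.1 = 487.7 kcal/m²
Pathway 2: 9736000 × 0.1 × 0.1 × 0.1 × 0.1 = 973.6 kcal/m²
Total at Swordfish: 487.7 + 973.6 = 1461.3 kcal/m²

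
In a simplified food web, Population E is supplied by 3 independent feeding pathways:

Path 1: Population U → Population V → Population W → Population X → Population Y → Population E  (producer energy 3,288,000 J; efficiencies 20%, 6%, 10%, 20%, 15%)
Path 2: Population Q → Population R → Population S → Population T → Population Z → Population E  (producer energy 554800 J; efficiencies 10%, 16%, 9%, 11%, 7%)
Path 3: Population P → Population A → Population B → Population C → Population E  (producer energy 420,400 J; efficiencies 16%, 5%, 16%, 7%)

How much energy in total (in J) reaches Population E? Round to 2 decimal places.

Path 1: 3288000 × 0.2 × 0.06 × 0.1 × 0.2 × 0.15 = 118.368 J
Path 2: 554800 × 0.1 × 0.16 × 0.09 × 0.11 × 0.07 = 6.1516224 J
Path 3: 420400 × 0.16 × 0.05 × 0.16 × 0.07 = 37.66784 J
Total at Population E: 118.368 + 6.1516224 + 37.66784 = 162.1874624 J

162.19 J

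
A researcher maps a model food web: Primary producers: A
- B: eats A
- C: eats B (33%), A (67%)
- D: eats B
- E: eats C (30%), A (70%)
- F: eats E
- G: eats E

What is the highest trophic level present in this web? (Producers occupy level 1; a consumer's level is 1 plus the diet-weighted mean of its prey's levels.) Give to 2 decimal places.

3.40

B: 1 + 1 = 2
C: 1 + (0.33×2 + 0.67×1) = 2.33
D: 1 + 2 = 3
E: 1 + (0.3×2.33 + 0.7×1) = 2.399
F: 1 + 2.399 = 3.399
G: 1 + 2.399 = 3.399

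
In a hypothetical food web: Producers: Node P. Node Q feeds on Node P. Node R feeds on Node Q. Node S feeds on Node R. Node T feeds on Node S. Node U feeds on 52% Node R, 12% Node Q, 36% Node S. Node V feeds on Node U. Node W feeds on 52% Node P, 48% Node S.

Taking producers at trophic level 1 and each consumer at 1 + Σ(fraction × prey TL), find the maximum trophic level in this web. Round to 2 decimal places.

5.24

Node Q: 1 + 1 = 2
Node R: 1 + 2 = 3
Node S: 1 + 3 = 4
Node T: 1 + 4 = 5
Node U: 1 + (0.52×3 + 0.12×2 + 0.36×4) = 4.24
Node V: 1 + 4.24 = 5.24
Node W: 1 + (0.52×1 + 0.48×4) = 3.44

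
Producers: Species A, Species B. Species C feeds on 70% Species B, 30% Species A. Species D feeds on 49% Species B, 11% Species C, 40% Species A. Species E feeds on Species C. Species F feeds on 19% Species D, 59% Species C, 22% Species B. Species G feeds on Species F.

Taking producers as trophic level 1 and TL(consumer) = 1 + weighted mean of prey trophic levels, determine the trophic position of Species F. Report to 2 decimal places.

Species C: 1 + (0.7×1 + 0.3×1) = 2
Species D: 1 + (0.49×1 + 0.11×2 + 0.4×1) = 2.11
Species E: 1 + 2 = 3
Species F: 1 + (0.19×2.11 + 0.59×2 + 0.22×1) = 2.8009
Species G: 1 + 2.8009 = 3.8009

2.80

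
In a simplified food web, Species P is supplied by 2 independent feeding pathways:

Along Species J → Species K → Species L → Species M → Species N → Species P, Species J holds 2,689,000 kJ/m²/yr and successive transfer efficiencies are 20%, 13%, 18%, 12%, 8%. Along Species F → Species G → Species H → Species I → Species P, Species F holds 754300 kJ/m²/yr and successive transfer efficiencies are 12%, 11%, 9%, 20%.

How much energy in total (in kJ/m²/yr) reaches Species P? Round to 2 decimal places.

Via Species J: 2689000 × 0.2 × 0.13 × 0.18 × 0.12 × 0.08 = 120.811392 kJ/m²/yr
Via Species F: 754300 × 0.12 × 0.11 × 0.09 × 0.2 = 179.22168 kJ/m²/yr
Total at Species P: 120.811392 + 179.22168 = 300.033072 kJ/m²/yr

300.03 kJ/m²/yr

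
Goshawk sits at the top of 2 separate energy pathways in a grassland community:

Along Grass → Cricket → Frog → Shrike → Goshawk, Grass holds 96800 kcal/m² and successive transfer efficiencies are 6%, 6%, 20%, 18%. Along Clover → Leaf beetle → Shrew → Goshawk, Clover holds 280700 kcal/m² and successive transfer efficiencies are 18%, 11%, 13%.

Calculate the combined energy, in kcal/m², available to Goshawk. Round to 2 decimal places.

Via Grass: 96800 × 0.06 × 0.06 × 0.2 × 0.18 = 12.54528 kcal/m²
Via Clover: 280700 × 0.18 × 0.11 × 0.13 = 722.5218 kcal/m²
Total at Goshawk: 12.54528 + 722.5218 = 735.06708 kcal/m²

735.07 kcal/m²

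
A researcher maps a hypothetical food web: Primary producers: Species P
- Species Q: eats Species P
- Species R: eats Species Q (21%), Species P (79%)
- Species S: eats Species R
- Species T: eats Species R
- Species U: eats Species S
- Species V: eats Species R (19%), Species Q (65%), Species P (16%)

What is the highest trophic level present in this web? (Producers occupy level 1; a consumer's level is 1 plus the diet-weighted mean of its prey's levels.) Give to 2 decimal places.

Species Q: 1 + 1 = 2
Species R: 1 + (0.21×2 + 0.79×1) = 2.21
Species S: 1 + 2.21 = 3.21
Species T: 1 + 2.21 = 3.21
Species U: 1 + 3.21 = 4.21
Species V: 1 + (0.19×2.21 + 0.65×2 + 0.16×1) = 2.8799

4.21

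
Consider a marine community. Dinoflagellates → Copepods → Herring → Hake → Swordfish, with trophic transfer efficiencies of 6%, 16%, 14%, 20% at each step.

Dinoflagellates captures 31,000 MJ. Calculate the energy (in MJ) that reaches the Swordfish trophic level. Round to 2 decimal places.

8.33 MJ

Copepods: 31000 × 0.06 = 1860 MJ
Herring: 1860 × 0.16 = 297.6 MJ
Hake: 297.6 × 0.14 = 41.664 MJ
Swordfish: 41.664 × 0.2 = 8.3328 MJ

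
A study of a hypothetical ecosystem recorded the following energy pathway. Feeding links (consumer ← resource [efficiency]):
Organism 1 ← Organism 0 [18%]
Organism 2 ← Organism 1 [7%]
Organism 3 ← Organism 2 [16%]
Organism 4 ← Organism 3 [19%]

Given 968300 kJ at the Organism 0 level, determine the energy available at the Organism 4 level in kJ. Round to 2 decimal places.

370.90 kJ

Organism 1: 968300 × 0.18 = 174294 kJ
Organism 2: 174294 × 0.07 = 12200.58 kJ
Organism 3: 12200.58 × 0.16 = 1952.0928 kJ
Organism 4: 1952.0928 × 0.19 = 370.897632 kJ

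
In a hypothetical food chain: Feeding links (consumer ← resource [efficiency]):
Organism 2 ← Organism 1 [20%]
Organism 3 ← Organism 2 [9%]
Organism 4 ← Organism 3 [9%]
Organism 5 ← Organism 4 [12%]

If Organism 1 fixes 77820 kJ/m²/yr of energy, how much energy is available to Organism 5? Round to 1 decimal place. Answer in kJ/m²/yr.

15.1 kJ/m²/yr

Organism 2: 77820 × 0.2 = 15564 kJ/m²/yr
Organism 3: 15564 × 0.09 = 1400.76 kJ/m²/yr
Organism 4: 1400.76 × 0.09 = 126.0684 kJ/m²/yr
Organism 5: 126.0684 × 0.12 = 15.128208 kJ/m²/yr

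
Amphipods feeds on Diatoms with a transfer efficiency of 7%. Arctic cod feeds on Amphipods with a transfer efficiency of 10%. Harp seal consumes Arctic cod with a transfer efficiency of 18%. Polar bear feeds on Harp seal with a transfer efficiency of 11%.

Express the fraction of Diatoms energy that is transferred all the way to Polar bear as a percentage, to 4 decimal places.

Product of link efficiencies: 0.07 × 0.1 × 0.18 × 0.11 = 0.0001386
As a percentage: 0.0001386 × 100 = 0.0139%

0.0139%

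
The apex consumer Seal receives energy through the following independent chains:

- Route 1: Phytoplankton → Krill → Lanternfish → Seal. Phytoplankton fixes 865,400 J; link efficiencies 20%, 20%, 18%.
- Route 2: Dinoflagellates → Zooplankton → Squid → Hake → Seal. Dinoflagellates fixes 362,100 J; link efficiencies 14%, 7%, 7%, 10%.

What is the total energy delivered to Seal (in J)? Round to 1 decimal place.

6255.7 J

Route 1: 865400 × 0.2 × 0.2 × 0.18 = 6230.88 J
Route 2: 362100 × 0.14 × 0.07 × 0.07 × 0.1 = 24.84006 J
Total at Seal: 6230.88 + 24.84006 = 6255.72006 J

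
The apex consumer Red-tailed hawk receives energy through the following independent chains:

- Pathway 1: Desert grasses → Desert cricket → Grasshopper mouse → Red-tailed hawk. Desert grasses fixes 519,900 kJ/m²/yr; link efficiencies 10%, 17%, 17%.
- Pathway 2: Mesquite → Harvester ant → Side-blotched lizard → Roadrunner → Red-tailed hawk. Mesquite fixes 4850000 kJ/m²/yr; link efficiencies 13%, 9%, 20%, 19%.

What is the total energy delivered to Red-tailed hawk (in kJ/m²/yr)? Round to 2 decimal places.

3658.82 kJ/m²/yr

Pathway 1: 519900 × 0.1 × 0.17 × 0.17 = 1502.511 kJ/m²/yr
Pathway 2: 4850000 × 0.13 × 0.09 × 0.2 × 0.19 = 2156.31 kJ/m²/yr
Total at Red-tailed hawk: 1502.511 + 2156.31 = 3658.821 kJ/m²/yr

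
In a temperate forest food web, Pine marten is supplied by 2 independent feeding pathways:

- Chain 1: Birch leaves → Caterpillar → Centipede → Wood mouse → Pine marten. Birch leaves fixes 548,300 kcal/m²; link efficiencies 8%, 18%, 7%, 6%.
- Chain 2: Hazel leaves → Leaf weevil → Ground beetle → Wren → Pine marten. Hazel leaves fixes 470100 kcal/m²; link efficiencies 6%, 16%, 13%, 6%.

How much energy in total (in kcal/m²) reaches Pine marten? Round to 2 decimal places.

Chain 1: 548300 × 0.08 × 0.18 × 0.07 × 0.06 = 33.161184 kcal/m²
Chain 2: 470100 × 0.06 × 0.16 × 0.13 × 0.06 = 35.201088 kcal/m²
Total at Pine marten: 33.161184 + 35.201088 = 68.362272 kcal/m²

68.36 kcal/m²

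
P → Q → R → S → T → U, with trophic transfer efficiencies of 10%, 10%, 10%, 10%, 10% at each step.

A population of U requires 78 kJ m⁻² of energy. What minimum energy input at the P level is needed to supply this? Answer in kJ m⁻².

Cumulative transfer efficiency: 0.1 × 0.1 × 0.1 × 0.1 × 0.1 = 0.00001
P energy = 78 / 0.00001 = 7800000 kJ m⁻²

7800000 kJ m⁻²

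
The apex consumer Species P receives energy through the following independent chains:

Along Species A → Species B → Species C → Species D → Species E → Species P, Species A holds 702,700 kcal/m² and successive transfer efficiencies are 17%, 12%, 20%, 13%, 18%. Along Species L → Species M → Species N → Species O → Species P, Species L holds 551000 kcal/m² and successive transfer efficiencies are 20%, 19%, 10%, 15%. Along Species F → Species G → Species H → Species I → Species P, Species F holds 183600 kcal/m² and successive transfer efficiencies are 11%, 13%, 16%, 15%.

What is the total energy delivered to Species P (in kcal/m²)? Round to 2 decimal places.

444.17 kcal/m²

Via Species A: 702700 × 0.17 × 0.12 × 0.2 × 0.13 × 0.18 = 67.0881744 kcal/m²
Via Species L: 551000 × 0.2 × 0.19 × 0.1 × 0.15 = 314.07 kcal/m²
Via Species F: 183600 × 0.11 × 0.13 × 0.16 × 0.15 = 63.01152 kcal/m²
Total at Species P: 67.0881744 + 314.07 + 63.01152 = 444.1696944 kcal/m²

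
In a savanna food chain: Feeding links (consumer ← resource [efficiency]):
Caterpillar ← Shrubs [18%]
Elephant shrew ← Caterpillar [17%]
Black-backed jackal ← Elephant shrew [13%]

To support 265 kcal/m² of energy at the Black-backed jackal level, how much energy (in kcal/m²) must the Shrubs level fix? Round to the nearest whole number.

66616 kcal/m²

Cumulative transfer efficiency: 0.18 × 0.17 × 0.13 = 0.003978
Shrubs energy = 265 / 0.003978 = 66616 kcal/m²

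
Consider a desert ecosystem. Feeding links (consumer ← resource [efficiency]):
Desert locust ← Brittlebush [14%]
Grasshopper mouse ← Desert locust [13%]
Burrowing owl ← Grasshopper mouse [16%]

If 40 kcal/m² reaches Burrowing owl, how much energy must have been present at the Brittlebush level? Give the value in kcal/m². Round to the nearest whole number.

13736 kcal/m²

Cumulative transfer efficiency: 0.14 × 0.13 × 0.16 = 0.002912
Brittlebush energy = 40 / 0.002912 = 13736 kcal/m²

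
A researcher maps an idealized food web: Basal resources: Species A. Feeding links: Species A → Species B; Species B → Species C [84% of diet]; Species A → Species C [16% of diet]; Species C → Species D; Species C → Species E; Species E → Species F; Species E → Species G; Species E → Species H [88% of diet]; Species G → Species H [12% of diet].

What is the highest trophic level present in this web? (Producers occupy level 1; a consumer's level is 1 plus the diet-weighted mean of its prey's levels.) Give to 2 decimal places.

4.96

Species B: 1 + 1 = 2
Species C: 1 + (0.84×2 + 0.16×1) = 2.84
Species D: 1 + 2.84 = 3.84
Species E: 1 + 2.84 = 3.84
Species F: 1 + 3.84 = 4.84
Species G: 1 + 3.84 = 4.84
Species H: 1 + (0.88×3.84 + 0.12×4.84) = 4.96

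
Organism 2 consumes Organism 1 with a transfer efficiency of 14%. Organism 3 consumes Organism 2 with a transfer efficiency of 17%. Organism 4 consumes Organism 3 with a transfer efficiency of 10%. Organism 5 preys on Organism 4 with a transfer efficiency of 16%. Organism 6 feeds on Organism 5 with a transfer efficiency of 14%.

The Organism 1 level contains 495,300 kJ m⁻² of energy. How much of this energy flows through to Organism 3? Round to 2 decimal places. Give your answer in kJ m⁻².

Organism 2: 495300 × 0.14 = 69342 kJ m⁻²
Organism 3: 69342 × 0.17 = 11788.14 kJ m⁻²

11788.14 kJ m⁻²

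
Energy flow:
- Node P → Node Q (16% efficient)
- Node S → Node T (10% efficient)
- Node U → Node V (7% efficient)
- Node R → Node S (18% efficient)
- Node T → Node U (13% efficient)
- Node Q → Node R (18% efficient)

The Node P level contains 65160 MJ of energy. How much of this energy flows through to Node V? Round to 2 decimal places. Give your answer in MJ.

0.31 MJ

Node Q: 65160 × 0.16 = 10425.6 MJ
Node R: 10425.6 × 0.18 = 1876.608 MJ
Node S: 1876.608 × 0.18 = 337.78944 MJ
Node T: 337.78944 × 0.1 = 33.778944 MJ
Node U: 33.778944 × 0.13 = 4.39126272 MJ
Node V: 4.39126272 × 0.07 = 0.3073883904 MJ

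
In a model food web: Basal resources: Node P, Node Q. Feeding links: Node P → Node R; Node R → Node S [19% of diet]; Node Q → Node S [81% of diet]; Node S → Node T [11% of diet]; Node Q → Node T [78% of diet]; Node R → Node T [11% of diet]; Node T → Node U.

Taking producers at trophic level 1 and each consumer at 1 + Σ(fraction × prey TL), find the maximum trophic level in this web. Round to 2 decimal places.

3.24

Node R: 1 + 1 = 2
Node S: 1 + (0.19×2 + 0.81×1) = 2.19
Node T: 1 + (0.11×2.19 + 0.78×1 + 0.11×2) = 2.2409
Node U: 1 + 2.2409 = 3.2409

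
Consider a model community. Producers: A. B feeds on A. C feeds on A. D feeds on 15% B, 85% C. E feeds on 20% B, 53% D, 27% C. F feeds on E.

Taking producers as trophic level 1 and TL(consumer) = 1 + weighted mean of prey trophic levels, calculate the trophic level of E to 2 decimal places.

B: 1 + 1 = 2
C: 1 + 1 = 2
D: 1 + (0.15×2 + 0.85×2) = 3
E: 1 + (0.2×2 + 0.53×3 + 0.27×2) = 3.53
F: 1 + 3.53 = 4.53

3.53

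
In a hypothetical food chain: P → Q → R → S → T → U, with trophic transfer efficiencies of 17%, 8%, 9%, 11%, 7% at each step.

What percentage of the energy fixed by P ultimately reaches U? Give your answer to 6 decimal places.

Product of link efficiencies: 0.17 × 0.08 × 0.09 × 0.11 × 0.07 = 0.0000094248
As a percentage: 0.0000094248 × 100 = 0.000942%

0.000942%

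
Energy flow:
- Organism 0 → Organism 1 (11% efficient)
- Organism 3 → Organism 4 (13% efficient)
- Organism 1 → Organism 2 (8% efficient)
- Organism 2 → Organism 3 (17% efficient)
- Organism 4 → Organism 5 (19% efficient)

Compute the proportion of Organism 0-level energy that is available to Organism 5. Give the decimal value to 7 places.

0.0000370

Product of link efficiencies: 0.11 × 0.08 × 0.17 × 0.13 × 0.19 = 0.0000369512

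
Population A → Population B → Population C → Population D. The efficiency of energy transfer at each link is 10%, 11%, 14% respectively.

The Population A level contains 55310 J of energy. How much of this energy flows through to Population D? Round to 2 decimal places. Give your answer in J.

Population B: 55310 × 0.1 = 5531 J
Population C: 5531 × 0.11 = 608.41 J
Population D: 608.41 × 0.14 = 85.1774 J

85.18 J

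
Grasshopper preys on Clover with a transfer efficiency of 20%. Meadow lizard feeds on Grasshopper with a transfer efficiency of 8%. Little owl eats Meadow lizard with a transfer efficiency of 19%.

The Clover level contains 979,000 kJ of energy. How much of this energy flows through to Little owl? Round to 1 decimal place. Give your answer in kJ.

2976.2 kJ

Grasshopper: 979000 × 0.2 = 195800 kJ
Meadow lizard: 195800 × 0.08 = 15664 kJ
Little owl: 15664 × 0.19 = 2976.16 kJ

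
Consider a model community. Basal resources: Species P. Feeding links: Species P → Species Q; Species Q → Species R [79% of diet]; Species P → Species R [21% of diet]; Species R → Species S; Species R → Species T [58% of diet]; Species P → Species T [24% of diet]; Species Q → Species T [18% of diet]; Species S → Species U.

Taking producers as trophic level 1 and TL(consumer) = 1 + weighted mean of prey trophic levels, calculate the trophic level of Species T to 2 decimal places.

Species Q: 1 + 1 = 2
Species R: 1 + (0.79×2 + 0.21×1) = 2.79
Species S: 1 + 2.79 = 3.79
Species T: 1 + (0.58×2.79 + 0.24×1 + 0.18×2) = 3.2182
Species U: 1 + 3.79 = 4.79

3.22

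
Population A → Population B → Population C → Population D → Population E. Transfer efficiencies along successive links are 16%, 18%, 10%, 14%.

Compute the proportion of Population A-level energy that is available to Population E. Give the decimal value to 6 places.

0.000403

Product of link efficiencies: 0.16 × 0.18 × 0.1 × 0.14 = 0.0004032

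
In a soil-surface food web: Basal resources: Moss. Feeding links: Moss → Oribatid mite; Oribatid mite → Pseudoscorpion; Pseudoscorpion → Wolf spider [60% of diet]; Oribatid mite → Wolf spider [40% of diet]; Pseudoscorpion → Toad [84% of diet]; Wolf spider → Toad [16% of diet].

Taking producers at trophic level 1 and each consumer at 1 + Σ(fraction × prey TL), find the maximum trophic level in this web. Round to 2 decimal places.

4.10

Oribatid mite: 1 + 1 = 2
Pseudoscorpion: 1 + 2 = 3
Wolf spider: 1 + (0.6×3 + 0.4×2) = 3.6
Toad: 1 + (0.84×3 + 0.16×3.6) = 4.096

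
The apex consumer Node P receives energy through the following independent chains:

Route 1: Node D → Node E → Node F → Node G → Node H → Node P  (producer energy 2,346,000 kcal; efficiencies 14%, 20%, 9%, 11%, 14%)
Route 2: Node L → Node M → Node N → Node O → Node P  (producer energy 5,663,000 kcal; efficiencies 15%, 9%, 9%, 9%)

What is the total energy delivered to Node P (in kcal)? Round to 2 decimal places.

Route 1: 2346000 × 0.14 × 0.2 × 0.09 × 0.11 × 0.14 = 91.043568 kcal
Route 2: 5663000 × 0.15 × 0.09 × 0.09 × 0.09 = 619.24905 kcal
Total at Node P: 91.043568 + 619.24905 = 710.292618 kcal

710.29 kcal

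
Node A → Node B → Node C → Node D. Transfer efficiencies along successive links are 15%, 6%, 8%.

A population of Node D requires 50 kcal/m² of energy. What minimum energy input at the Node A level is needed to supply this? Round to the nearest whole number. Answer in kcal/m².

69444 kcal/m²

Cumulative transfer efficiency: 0.15 × 0.06 × 0.08 = 0.00072
Node A energy = 50 / 0.00072 = 69444 kcal/m²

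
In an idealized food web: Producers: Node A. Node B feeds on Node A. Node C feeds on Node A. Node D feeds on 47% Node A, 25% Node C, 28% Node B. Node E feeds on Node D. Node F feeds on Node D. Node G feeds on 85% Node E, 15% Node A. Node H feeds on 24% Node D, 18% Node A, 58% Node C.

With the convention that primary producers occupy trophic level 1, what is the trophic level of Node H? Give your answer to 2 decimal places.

2.95

Node B: 1 + 1 = 2
Node C: 1 + 1 = 2
Node D: 1 + (0.47×1 + 0.25×2 + 0.28×2) = 2.53
Node E: 1 + 2.53 = 3.53
Node F: 1 + 2.53 = 3.53
Node G: 1 + (0.85×3.53 + 0.15×1) = 4.1505
Node H: 1 + (0.24×2.53 + 0.18×1 + 0.58×2) = 2.9472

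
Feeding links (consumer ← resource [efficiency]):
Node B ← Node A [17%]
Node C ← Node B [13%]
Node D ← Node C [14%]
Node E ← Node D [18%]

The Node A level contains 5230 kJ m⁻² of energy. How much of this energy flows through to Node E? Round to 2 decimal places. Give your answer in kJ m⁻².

Node B: 5230 × 0.17 = 889.1 kJ m⁻²
Node C: 889.1 × 0.13 = 115.583 kJ m⁻²
Node D: 115.583 × 0.14 = 16.18162 kJ m⁻²
Node E: 16.18162 × 0.18 = 2.9126916 kJ m⁻²

2.91 kJ m⁻²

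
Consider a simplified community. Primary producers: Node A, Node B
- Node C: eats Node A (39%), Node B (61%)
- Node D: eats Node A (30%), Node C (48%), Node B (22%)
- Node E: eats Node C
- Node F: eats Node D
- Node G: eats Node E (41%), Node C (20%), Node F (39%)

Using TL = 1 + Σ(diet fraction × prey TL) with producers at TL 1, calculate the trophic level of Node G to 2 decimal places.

3.99

Node C: 1 + (0.39×1 + 0.61×1) = 2
Node D: 1 + (0.3×1 + 0.48×2 + 0.22×1) = 2.48
Node E: 1 + 2 = 3
Node F: 1 + 2.48 = 3.48
Node G: 1 + (0.41×3 + 0.2×2 + 0.39×3.48) = 3.9872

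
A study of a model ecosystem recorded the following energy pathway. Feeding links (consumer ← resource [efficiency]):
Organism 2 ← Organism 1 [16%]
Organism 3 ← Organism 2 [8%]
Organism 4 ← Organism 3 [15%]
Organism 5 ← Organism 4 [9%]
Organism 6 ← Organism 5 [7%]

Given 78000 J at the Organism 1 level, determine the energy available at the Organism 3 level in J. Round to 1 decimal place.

Organism 2: 78000 × 0.16 = 12480 J
Organism 3: 12480 × 0.08 = 998.4 J

998.4 J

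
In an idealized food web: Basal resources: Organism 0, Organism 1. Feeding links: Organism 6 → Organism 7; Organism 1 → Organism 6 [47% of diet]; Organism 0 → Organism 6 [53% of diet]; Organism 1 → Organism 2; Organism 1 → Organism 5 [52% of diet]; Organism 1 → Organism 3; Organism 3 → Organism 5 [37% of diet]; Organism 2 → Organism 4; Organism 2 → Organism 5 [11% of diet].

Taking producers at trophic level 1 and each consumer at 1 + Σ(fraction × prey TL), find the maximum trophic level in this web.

Organism 2: 1 + 1 = 2
Organism 3: 1 + 1 = 2
Organism 4: 1 + 2 = 3
Organism 5: 1 + (0.11×2 + 0.52×1 + 0.37×2) = 2.48
Organism 6: 1 + (0.47×1 + 0.53×1) = 2
Organism 7: 1 + 2 = 3

3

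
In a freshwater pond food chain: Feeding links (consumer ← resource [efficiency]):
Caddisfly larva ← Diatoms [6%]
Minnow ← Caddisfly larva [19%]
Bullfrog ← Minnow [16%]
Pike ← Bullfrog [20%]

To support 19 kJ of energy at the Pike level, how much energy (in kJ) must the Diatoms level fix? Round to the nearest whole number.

Cumulative transfer efficiency: 0.06 × 0.19 × 0.16 × 0.2 = 0.0003648
Diatoms energy = 19 / 0.0003648 = 52083 kJ

52083 kJ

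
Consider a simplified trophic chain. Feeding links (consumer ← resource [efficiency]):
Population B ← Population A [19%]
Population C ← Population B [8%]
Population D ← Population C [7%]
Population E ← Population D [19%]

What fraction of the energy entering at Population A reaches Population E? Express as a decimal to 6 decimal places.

Product of link efficiencies: 0.19 × 0.08 × 0.07 × 0.19 = 0.00020216

0.000202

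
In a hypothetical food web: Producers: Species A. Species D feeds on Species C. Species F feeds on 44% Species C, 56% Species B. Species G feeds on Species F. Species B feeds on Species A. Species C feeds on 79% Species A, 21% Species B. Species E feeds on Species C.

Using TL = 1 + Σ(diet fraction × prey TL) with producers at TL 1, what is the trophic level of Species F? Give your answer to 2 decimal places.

Species B: 1 + 1 = 2
Species C: 1 + (0.79×1 + 0.21×2) = 2.21
Species D: 1 + 2.21 = 3.21
Species E: 1 + 2.21 = 3.21
Species F: 1 + (0.44×2.21 + 0.56×2) = 3.0924
Species G: 1 + 3.0924 = 4.0924

3.09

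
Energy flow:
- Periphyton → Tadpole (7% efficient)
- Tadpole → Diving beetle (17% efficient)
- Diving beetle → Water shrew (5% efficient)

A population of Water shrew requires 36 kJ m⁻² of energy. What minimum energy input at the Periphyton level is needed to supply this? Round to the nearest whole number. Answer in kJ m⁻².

60504 kJ m⁻²

Cumulative transfer efficiency: 0.07 × 0.17 × 0.05 = 0.000595
Periphyton energy = 36 / 0.000595 = 60504 kJ m⁻²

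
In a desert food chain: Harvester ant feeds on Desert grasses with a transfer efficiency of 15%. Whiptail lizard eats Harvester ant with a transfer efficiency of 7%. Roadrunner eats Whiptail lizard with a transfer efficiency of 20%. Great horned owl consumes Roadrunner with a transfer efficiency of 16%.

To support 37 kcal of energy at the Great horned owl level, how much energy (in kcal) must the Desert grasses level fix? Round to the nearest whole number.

110119 kcal

Cumulative transfer efficiency: 0.15 × 0.07 × 0.2 × 0.16 = 0.000336
Desert grasses energy = 37 / 0.000336 = 110119 kcal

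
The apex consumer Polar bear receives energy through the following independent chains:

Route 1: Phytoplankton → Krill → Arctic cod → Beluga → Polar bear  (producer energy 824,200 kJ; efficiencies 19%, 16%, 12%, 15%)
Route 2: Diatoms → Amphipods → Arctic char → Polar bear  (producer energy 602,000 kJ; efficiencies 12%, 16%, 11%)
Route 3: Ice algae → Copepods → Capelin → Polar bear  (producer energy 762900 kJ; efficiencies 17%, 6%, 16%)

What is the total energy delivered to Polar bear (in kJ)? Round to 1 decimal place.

Route 1: 824200 × 0.19 × 0.16 × 0.12 × 0.15 = 451.00224 kJ
Route 2: 602000 × 0.12 × 0.16 × 0.11 = 1271.424 kJ
Route 3: 762900 × 0.17 × 0.06 × 0.16 = 1245.0528 kJ
Total at Polar bear: 451.00224 + 1271.424 + 1245.0528 = 2967.47904 kJ

2967.5 kJ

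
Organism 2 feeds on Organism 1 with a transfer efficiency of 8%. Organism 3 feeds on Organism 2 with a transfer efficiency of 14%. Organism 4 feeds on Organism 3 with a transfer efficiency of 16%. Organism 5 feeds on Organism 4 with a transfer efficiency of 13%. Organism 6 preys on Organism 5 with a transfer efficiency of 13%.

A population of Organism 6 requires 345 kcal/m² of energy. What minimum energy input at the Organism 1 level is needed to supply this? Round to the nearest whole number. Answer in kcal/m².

11391853 kcal/m²

Cumulative transfer efficiency: 0.08 × 0.14 × 0.16 × 0.13 × 0.13 = 0.0000302848
Organism 1 energy = 345 / 0.0000302848 = 11391853 kcal/m²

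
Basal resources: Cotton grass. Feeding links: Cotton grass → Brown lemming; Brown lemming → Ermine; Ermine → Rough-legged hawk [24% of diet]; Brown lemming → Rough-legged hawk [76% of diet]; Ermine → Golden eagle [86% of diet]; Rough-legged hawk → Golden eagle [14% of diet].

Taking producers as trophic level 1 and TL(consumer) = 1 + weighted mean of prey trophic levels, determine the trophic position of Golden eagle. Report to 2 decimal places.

4.03

Brown lemming: 1 + 1 = 2
Ermine: 1 + 2 = 3
Rough-legged hawk: 1 + (0.24×3 + 0.76×2) = 3.24
Golden eagle: 1 + (0.86×3 + 0.14×3.24) = 4.0336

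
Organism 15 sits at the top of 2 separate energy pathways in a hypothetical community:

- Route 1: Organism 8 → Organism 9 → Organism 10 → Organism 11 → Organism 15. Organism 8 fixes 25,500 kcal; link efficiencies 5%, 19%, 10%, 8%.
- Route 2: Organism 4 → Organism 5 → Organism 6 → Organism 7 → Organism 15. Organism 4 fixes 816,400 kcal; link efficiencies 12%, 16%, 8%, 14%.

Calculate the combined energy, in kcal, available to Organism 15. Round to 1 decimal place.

177.5 kcal

Route 1: 25500 × 0.05 × 0.19 × 0.1 × 0.08 = 1.938 kcal
Route 2: 816400 × 0.12 × 0.16 × 0.08 × 0.14 = 175.558656 kcal
Total at Organism 15: 1.938 + 175.558656 = 177.496656 kcal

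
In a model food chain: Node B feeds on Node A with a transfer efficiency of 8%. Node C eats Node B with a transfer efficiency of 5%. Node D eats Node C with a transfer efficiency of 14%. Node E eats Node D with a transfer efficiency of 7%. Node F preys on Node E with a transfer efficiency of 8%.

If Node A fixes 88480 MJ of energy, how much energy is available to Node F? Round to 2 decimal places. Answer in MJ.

Node B: 88480 × 0.08 = 7078.4 MJ
Node C: 7078.4 × 0.05 = 353.92 MJ
Node D: 353.92 × 0.14 = 49.5488 MJ
Node E: 49.5488 × 0.07 = 3.468416 MJ
Node F: 3.468416 × 0.08 = 0.27747328 MJ

0.28 MJ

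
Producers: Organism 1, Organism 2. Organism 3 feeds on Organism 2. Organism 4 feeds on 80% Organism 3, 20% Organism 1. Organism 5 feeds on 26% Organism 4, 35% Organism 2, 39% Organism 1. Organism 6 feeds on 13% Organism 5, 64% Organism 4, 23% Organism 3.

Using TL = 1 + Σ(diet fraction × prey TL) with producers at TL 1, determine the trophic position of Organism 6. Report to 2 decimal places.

Organism 3: 1 + 1 = 2
Organism 4: 1 + (0.8×2 + 0.2×1) = 2.8
Organism 5: 1 + (0.26×2.8 + 0.35×1 + 0.39×1) = 2.468
Organism 6: 1 + (0.13×2.468 + 0.64×2.8 + 0.23×2) = 3.57284

3.57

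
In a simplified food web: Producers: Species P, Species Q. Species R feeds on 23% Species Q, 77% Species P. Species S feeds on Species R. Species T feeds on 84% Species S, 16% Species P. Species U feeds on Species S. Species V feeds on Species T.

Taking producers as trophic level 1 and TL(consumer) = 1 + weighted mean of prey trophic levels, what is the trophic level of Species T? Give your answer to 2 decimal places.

3.68

Species R: 1 + (0.23×1 + 0.77×1) = 2
Species S: 1 + 2 = 3
Species T: 1 + (0.84×3 + 0.16×1) = 3.68
Species U: 1 + 3 = 4
Species V: 1 + 3.68 = 4.68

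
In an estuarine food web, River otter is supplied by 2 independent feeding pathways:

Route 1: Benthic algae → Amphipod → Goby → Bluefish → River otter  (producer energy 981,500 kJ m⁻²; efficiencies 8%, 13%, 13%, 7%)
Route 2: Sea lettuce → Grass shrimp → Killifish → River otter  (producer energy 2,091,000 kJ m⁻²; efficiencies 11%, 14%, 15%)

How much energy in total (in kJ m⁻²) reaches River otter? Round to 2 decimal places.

4923.10 kJ m⁻²

Route 1: 981500 × 0.08 × 0.13 × 0.13 × 0.07 = 92.88916 kJ m⁻²
Route 2: 2091000 × 0.11 × 0.14 × 0.15 = 4830.21 kJ m⁻²
Total at River otter: 92.88916 + 4830.21 = 4923.09916 kJ m⁻²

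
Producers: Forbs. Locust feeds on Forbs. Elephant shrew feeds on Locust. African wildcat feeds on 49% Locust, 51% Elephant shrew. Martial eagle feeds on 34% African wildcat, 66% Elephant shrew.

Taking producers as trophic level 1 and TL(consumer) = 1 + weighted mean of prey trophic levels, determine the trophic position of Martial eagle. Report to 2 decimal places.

4.17

Locust: 1 + 1 = 2
Elephant shrew: 1 + 2 = 3
African wildcat: 1 + (0.49×2 + 0.51×3) = 3.51
Martial eagle: 1 + (0.34×3.51 + 0.66×3) = 4.1734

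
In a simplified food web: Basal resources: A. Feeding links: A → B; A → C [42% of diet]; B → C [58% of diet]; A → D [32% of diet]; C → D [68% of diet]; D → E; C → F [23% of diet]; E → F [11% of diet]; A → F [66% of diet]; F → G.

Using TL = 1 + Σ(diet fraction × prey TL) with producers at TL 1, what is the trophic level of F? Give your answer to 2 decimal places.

B: 1 + 1 = 2
C: 1 + (0.42×1 + 0.58×2) = 2.58
D: 1 + (0.32×1 + 0.68×2.58) = 3.0744
E: 1 + 3.0744 = 4.0744
F: 1 + (0.23×2.58 + 0.11×4.0744 + 0.66×1) = 2.701584
G: 1 + 2.701584 = 3.701584

2.70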